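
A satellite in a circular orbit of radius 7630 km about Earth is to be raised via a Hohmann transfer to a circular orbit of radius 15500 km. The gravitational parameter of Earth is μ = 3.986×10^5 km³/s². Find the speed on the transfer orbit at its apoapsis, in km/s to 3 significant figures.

Transfer-ellipse semi-major axis a_t = (r₁ + r₂)/2 = (7630 + 15500)/2 = 11565 km.
The apoapsis of the transfer ellipse is at r = 15500 km.
Vis-viva: v = √[μ(2/r − 1/a_t)] = √[3.986×10^5 × (2/15500 − 1/11565)] = 4.119 km/s.

v = 4.12 km/s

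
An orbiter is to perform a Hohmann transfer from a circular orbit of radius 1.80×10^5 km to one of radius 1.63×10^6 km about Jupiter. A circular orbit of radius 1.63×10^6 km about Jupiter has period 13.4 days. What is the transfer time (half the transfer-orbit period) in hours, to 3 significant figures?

t = 66.5 hours

From Kepler's third law T² = 4π²r³/μ at r = 1.63×10^6 km, T = 13.4 days = 13.4 × 86400 s = 1.15776×10^6 s: μ = 4π²r³/T² = 1.27551×10^8 km³/s².
The Hohmann ellipse has a_t = (r₁ + r₂)/2 = 9.050×10^5 km.
By Kepler's third law the transfer-orbit period is T = 2π√(a_t³/μ), so t = T/2 = 2.395×10^5 s.
Converting: 2.395×10^5 s ÷ 3600 s/hour = 66.5 hours.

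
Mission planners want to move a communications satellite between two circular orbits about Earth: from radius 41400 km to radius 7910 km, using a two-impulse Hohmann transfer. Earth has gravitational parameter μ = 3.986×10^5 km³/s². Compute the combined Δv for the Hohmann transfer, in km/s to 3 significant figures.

The Hohmann ellipse has a_t = (r₁ + r₂)/2 = 24655 km.
Circular speed at r₁: v₁ = √(μ/r₁) = √(3.986×10^5/41400) = 3.103 km/s.
On the transfer ellipse at r₁, vis-viva gives v_a = √[μ(2/r₁ − 1/a_t)] = 1.758 km/s.
First burn Δv₁ = |v_a − v₁| = 1.345 km/s.
At r₂, v₂ = √(μ/r₂) = 7.099 km/s.
Transfer-orbit speed at r₂: v_p = √[μ(2/r₂ − 1/a_t)] = 9.199 km/s.
Second burn Δv₂ = |v₂ − v_p| = 2.100 km/s.
Total Δv = Δv₁ + Δv₂ = 3.445 km/s.

Δv = 3.45 km/s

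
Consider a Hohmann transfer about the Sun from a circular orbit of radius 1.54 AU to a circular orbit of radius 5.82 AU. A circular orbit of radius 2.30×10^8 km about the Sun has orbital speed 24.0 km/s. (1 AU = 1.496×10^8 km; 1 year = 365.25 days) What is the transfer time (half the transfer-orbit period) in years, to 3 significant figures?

From the circular-orbit relation v² = μ/r at r = 2.30×10^8 km: μ = v²r = (24.0)² × 2.30×10^8 = 1.32480×10^11 km³/s².
In km: r₁ = 1.54 × 1.496×10^8 = 2.30384×10^8 km; r₂ = 5.82 × 1.496×10^8 = 8.70672×10^8 km.
Semi-major axis of the transfer orbit: a_t = (2.30384×10^8 + 8.70672×10^8)/2 = 5.50528×10^8 km.
Half the transfer-orbit period gives t = π√(a_t³/μ) = 1.115×10^8 s.
Converting: 1.115×10^8 s ÷ 3.15576×10^7 s/year (365.25 × 86400) = 3.53 years.

t = 3.53 years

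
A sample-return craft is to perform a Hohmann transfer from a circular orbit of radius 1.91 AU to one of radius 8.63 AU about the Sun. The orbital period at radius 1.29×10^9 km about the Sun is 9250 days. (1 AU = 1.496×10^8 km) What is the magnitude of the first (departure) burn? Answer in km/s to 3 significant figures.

Δv₁ = 6.03 km/s

From Kepler's third law T² = 4π²r³/μ at r = 1.29×10^9 km, T = 9250 days = 9250 × 86400 s = 7.992×10^8 s: μ = 4π²r³/T² = 1.32684×10^11 km³/s².
In km: r₁ = 1.91 × 1.496×10^8 = 2.85736×10^8 km; r₂ = 8.63 × 1.496×10^8 = 1.291048×10^9 km.
Transfer-ellipse semi-major axis a_t = (r₁ + r₂)/2 = (2.85736×10^8 + 1.291048×10^9)/2 = 7.88392×10^8 km.
Circular speed at r = 2.85736×10^8 km: v_c = √(μ/r) = 21.549 km/s.
Vis-viva on the transfer ellipse at r = 2.85736×10^8 km gives v_t = √[μ(2/r − 1/a_t)] = 27.576 km/s.
Δv₁ = |v_t − v_c| = |27.576 − 21.549| = 6.027 km/s.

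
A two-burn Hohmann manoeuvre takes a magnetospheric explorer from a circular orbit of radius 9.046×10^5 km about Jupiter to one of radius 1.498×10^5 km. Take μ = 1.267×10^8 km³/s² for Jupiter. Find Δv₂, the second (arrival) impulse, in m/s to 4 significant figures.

Transfer-ellipse semi-major axis a_t = (r₁ + r₂)/2 = (9.046×10^5 + 1.498×10^5)/2 = 5.272×10^5 km.
Circular speed at r = 1.498×10^5 km: v_c = √(μ/r) = 29.0825 km/s.
Vis-viva on the transfer ellipse at r = 1.498×10^5 km gives v_t = √[μ(2/r − 1/a_t)] = 38.0954 km/s.
Δv₂ = |v_t − v_c| = |38.0954 − 29.0825| = 9.013 km/s.

Δv₂ = 9013 m/s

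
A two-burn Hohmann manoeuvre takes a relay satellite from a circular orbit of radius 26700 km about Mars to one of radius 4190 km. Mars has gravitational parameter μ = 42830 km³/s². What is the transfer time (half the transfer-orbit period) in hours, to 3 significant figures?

Semi-major axis of the transfer orbit: a_t = (26700 + 4190)/2 = 15445 km.
By Kepler's third law the transfer-orbit period is T = 2π√(a_t³/μ), so t = T/2 = 29140 s.
Converting: 29140 s ÷ 3600 s/hour = 8.09 hours.

t = 8.09 hours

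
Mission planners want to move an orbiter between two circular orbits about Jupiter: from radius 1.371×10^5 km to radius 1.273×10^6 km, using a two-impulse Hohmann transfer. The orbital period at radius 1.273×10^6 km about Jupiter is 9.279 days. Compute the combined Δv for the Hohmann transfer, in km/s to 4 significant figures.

Δv = 16.03 km/s

From Kepler's third law T² = 4π²r³/μ at r = 1.273×10^6 km, T = 9.279 days = 9.279 × 86400 s = 8.017056×10^5 s: μ = 4π²r³/T² = 1.26711×10^8 km³/s².
Semi-major axis of the transfer orbit: a_t = (1.371×10^5 + 1.273×10^6)/2 = 7.0505×10^5 km.
At r₁ the circular-orbit speed is v₁ = √(μ/r₁) = 30.40 km/s.
Transfer-orbit speed at r₁ (vis-viva): v_p = √[μ(2/r₁ − 1/a_t)] = 40.85 km/s.
First burn Δv₁ = |v_p − v₁| = 10.45 km/s.
At r₂, v₂ = √(μ/r₂) = 9.9768 km/s.
Transfer-orbit speed at r₂: v_a = √[μ(2/r₂ − 1/a_t)] = 4.3995 km/s.
Second burn Δv₂ = |v₂ − v_a| = 5.577 km/s.
Total Δv = Δv₁ + Δv₂ = 16.03 km/s.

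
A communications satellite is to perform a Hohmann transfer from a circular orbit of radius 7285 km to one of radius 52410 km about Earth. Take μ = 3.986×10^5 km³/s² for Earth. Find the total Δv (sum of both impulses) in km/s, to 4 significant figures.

Transfer-ellipse semi-major axis a_t = (r₁ + r₂)/2 = (7285 + 52410)/2 = 29847.5 km.
At r₁ the circular-orbit speed is v₁ = √(μ/r₁) = 7.397 km/s.
Transfer-orbit speed at r₁ (vis-viva equation): v_p = √[μ(2/r₁ − 1/a_t)] = 9.802 km/s.
First burn Δv₁ = |v_p − v₁| = 2.405 km/s.
At r₂, v₂ = √(μ/r₂) = 2.7578 km/s.
Transfer-orbit speed at r₂: v_a = √[μ(2/r₂ − 1/a_t)] = 1.3625 km/s.
Second burn Δv₂ = |v₂ − v_a| = 1.395 km/s.
Total Δv = Δv₁ + Δv₂ = 3.800 km/s.

Δv = 3.800 km/s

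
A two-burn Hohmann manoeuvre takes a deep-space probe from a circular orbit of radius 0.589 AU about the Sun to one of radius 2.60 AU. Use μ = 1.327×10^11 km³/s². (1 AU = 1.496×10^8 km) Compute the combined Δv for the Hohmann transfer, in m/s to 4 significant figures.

Δv = 17990 m/s

In km: r₁ = 0.589 × 1.496×10^8 = 8.81144×10^7 km; r₂ = 2.60 × 1.496×10^8 = 3.8896×10^8 km.
The Hohmann ellipse has a_t = (r₁ + r₂)/2 = 2.385372×10^8 km.
Circular speed at r₁: v₁ = √(μ/r₁) = √(1.327×10^11/8.81144×10^7) = 38.807 km/s.
Transfer-orbit speed at r₁ (vis-viva): v_p = √[μ(2/r₁ − 1/a_t)] = 49.555 km/s.
First burn Δv₁ = |v_p − v₁| = 10.748 km/s.
Circular speed at r₂: v₂ = √(μ/r₂) = 18.4707 km/s.
Transfer-orbit speed at r₂: v_a = √[μ(2/r₂ − 1/a_t)] = 11.2261 km/s.
Second burn Δv₂ = |v₂ − v_a| = 7.2446 km/s.
Total Δv = Δv₁ + Δv₂ = 17.99 km/s.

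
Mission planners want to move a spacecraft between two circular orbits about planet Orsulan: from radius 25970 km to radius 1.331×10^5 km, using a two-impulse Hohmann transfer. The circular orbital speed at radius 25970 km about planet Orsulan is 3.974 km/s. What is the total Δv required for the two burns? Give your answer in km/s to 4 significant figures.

From the circular-orbit relation v² = μ/r at r = 25970 km: μ = v²r = (3.974)² × 25970 = 4.10136×10^5 km³/s².
Semi-major axis of the transfer orbit: a_t = (25970 + 1.331×10^5)/2 = 79535 km.
At r₁ the circular-orbit speed is v₁ = √(μ/r₁) = 3.974 km/s.
On the transfer ellipse at r₁, vis-viva equation gives v_p = √[μ(2/r₁ − 1/a_t)] = 5.141 km/s.
First burn Δv₁ = |v_p − v₁| = 1.167 km/s.
Circular speed at r₂: v₂ = √(μ/r₂) = 1.7554 km/s.
Transfer-orbit speed at r₂: v_a = √[μ(2/r₂ − 1/a_t)] = 1.0031 km/s.
Second burn Δv₂ = |v₂ − v_a| = 0.7523 km/s.
Total Δv = Δv₁ + Δv₂ = 1.919 km/s.

Δv = 1.919 km/s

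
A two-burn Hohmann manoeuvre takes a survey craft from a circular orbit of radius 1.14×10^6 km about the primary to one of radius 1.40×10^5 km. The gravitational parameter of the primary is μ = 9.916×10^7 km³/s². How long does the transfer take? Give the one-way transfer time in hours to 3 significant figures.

t = 44.9 hours

The Hohmann ellipse has a_t = (r₁ + r₂)/2 = 6.400×10^5 km.
Half the transfer-orbit period gives t = π√(a_t³/μ) = 1.615×10^5 s.
Converting: 1.615×10^5 s ÷ 3600 s/hour = 44.9 hours.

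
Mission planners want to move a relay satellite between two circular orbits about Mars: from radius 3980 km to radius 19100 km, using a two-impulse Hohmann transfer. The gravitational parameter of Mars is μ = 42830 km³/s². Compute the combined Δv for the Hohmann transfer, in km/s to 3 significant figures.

Δv = 1.56 km/s

Semi-major axis of the transfer orbit: a_t = (3980 + 19100)/2 = 11540 km.
Circular speed at r₁: v₁ = √(μ/r₁) = √(42830/3980) = 3.2804 km/s.
Transfer-orbit speed at r₁ (vis-viva): v_p = √[μ(2/r₁ − 1/a_t)] = 4.2203 km/s.
First burn Δv₁ = |v_p − v₁| = 0.9399 km/s.
Circular speed at r₂: v₂ = √(μ/r₂) = 1.497467 km/s.
Transfer-orbit speed at r₂: v_a = √[μ(2/r₂ − 1/a_t)] = 0.8794193 km/s.
Second burn Δv₂ = |v₂ − v_a| = 0.6180 km/s.
Total Δv = Δv₁ + Δv₂ = 1.558 km/s.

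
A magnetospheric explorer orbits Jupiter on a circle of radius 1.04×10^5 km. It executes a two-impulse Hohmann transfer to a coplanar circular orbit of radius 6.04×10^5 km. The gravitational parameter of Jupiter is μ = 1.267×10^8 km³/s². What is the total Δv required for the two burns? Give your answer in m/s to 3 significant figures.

Δv = 17300 m/s

Semi-major axis of the transfer orbit: a_t = (1.040×10^5 + 6.040×10^5)/2 = 3.540×10^5 km.
At r₁ the circular-orbit speed is v₁ = √(μ/r₁) = 34.90 km/s.
On the transfer ellipse at r₁, v² = μ(2/r − 1/a) gives v_p = √[μ(2/r₁ − 1/a_t)] = 45.59 km/s.
First burn Δv₁ = |v_p − v₁| = 10.69 km/s.
Circular speed at r₂: v₂ = √(μ/r₂) = 14.483 km/s.
Transfer-orbit speed at r₂: v_a = √[μ(2/r₂ − 1/a_t)] = 7.8503 km/s.
Second burn Δv₂ = |v₂ − v_a| = 6.633 km/s.
Total Δv = Δv₁ + Δv₂ = 17.32 km/s.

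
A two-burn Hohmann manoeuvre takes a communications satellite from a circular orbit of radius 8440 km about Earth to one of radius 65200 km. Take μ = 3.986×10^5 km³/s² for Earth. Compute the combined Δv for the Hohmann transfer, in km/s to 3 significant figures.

Semi-major axis of the transfer orbit: a_t = (8440 + 65200)/2 = 36820 km.
At r₁ the circular-orbit speed is v₁ = √(μ/r₁) = 6.87223 km/s.
Transfer-orbit speed at r₁ (v² = μ(2/r − 1/a)): v_p = √[μ(2/r₁ − 1/a_t)] = 9.14491 km/s.
First burn Δv₁ = |v_p − v₁| = 2.27268 km/s.
Circular speed at r₂: v₂ = √(μ/r₂) = 2.47255 km/s.
Transfer-orbit speed at r₂: v_a = √[μ(2/r₂ − 1/a_t)] = 1.18379 km/s.
Second burn Δv₂ = |v₂ − v_a| = 1.28876 km/s.
Total Δv = Δv₁ + Δv₂ = 3.561 km/s.

Δv = 3.56 km/s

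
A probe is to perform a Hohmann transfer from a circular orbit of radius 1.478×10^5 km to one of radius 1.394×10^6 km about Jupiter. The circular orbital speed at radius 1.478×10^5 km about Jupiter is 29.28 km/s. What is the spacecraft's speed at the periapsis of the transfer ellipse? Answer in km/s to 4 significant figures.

From the circular-orbit relation v² = μ/r at r = 1.478×10^5 km: μ = v²r = (29.28)² × 1.478×10^5 = 1.26712×10^8 km³/s².
The Hohmann ellipse has a_t = (r₁ + r₂)/2 = 7.709×10^5 km.
The periapsis of the transfer ellipse is at r = 1.478×10^5 km.
From the vis-viva equation, v = √[μ(2/r − 1/a_t)] = 39.37 km/s.

v = 39.37 km/s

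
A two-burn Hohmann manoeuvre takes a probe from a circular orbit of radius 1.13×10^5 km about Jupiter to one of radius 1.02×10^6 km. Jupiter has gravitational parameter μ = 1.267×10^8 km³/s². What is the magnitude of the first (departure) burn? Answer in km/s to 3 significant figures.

Transfer-ellipse semi-major axis a_t = (r₁ + r₂)/2 = (1.130×10^5 + 1.020×10^6)/2 = 5.665×10^5 km.
On the circular orbit at r = 1.130×10^5 km, v_c = √(μ/r) = 33.48 km/s.
Vis-viva on the transfer ellipse at r = 1.130×10^5 km gives v_t = √[μ(2/r − 1/a_t)] = 44.93 km/s.
Δv₁ = |v_t − v_c| = |44.93 − 33.48| = 11.45 km/s.

Δv₁ = 11.4 km/s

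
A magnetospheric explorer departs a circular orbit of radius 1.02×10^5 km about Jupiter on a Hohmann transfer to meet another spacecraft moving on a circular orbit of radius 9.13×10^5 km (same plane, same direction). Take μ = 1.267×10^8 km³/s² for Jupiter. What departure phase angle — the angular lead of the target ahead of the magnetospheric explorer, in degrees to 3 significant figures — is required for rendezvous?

φ = 105°

Transfer-ellipse semi-major axis a_t = (r₁ + r₂)/2 = (1.020×10^5 + 9.130×10^5)/2 = 5.075×10^5 km.
The half-period of the transfer ellipse is t = π√(a_t³/μ) = 1.009×10^5 s.
Target angular speed ω₂ = √(μ/r₂³) = 1.290×10^-5 rad/s.
Angle swept by the target during transfer: ω₂·t = 1.302 rad = 74.60°.
The magnetospheric explorer traverses 180° on the transfer ellipse, so the target must lead by 180° − 74.60° = 105°.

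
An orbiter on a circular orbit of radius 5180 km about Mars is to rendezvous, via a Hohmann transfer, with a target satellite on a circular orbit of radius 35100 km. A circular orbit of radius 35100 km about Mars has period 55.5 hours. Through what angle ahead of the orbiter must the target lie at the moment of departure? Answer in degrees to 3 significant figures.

φ = 102°

From Kepler's third law T² = 4π²r³/μ at r = 35100 km, T = 55.5 hours = 55.5 × 3600 s = 1.998×10^5 s: μ = 4π²r³/T² = 42765.2 km³/s².
Transfer-ellipse semi-major axis a_t = (r₁ + r₂)/2 = (5180 + 35100)/2 = 20140 km.
Transfer time t = π√(a_t³/μ) = 43420.42 s.
The target's mean motion on its circular orbit is ω₂ = √(μ/r₂³) = 3.144737×10^-5 rad/s.
Angle swept by the target during transfer: ω₂·t = 1.365458 rad = 78.23°.
Arrival is 180° from departure on the ellipse, so φ = 180° − 78.23° = 102°.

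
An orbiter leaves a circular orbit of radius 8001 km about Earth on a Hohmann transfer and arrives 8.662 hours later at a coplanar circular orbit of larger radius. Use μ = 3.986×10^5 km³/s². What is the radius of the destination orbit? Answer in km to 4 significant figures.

Transfer time t = 8.662 hours = 31183.2 s, and t = π√(a_t³/μ).
So a_t = (μ t²/π²)^(1/3) = (3.986×10^5 × (31183.2)² / π²)^(1/3) = 33991 km.
Since a_t = (r₁ + r₂)/2, r₂ = 2a_t − r₁ = 2×33991 − 8001 = 59981 km.

r₂ = 59980 km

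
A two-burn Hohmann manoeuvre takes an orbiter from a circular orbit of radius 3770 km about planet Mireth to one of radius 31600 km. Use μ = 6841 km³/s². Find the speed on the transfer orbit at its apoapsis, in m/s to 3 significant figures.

The Hohmann ellipse has a_t = (r₁ + r₂)/2 = 17685 km.
At apoapsis, r = 31600 km.
From the vis-viva equation, v = √[μ(2/r − 1/a_t)] = 0.2148 km/s.

v = 215 m/s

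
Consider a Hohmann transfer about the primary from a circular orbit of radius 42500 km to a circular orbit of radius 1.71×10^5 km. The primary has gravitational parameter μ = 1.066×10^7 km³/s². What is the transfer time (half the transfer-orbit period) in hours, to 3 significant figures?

t = 9.32 hours

The Hohmann ellipse has a_t = (r₁ + r₂)/2 = 1.0675×10^5 km.
By Kepler's third law the transfer-orbit period is T = 2π√(a_t³/μ), so t = T/2 = 33560 s.
Converting: 33560 s ÷ 3600 s/hour = 9.32 hours.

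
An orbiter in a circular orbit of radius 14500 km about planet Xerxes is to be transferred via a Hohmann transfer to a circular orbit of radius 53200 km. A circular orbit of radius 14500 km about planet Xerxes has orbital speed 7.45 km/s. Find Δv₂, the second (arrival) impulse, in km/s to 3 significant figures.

Δv₂ = 1.34 km/s

From the circular-orbit relation v² = μ/r at r = 14500 km: μ = v²r = (7.45)² × 14500 = 8.04786×10^5 km³/s².
The Hohmann ellipse has a_t = (r₁ + r₂)/2 = 33850 km.
On the circular orbit at r = 53200 km, v_c = √(μ/r) = 3.8894 km/s.
Transfer-orbit speed at the same r (vis-viva, a = a_t): v_t = √[μ(2/r − 1/a_t)] = 2.5456 km/s.
Δv₂ = |v_t − v_c| = |2.5456 − 3.8894| = 1.344 km/s.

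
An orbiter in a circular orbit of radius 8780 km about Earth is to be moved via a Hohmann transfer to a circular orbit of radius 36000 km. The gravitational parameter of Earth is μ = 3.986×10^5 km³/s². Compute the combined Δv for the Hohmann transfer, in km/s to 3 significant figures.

Semi-major axis of the transfer orbit: a_t = (8780 + 36000)/2 = 22390 km.
At r₁ the circular-orbit speed is v₁ = √(μ/r₁) = 6.738 km/s.
On the transfer ellipse at r₁, v² = μ(2/r − 1/a) gives v_p = √[μ(2/r₁ − 1/a_t)] = 8.544 km/s.
First burn Δv₁ = |v_p − v₁| = 1.806 km/s.
At r₂, v₂ = √(μ/r₂) = 3.3275 km/s.
Transfer-orbit speed at r₂: v_a = √[μ(2/r₂ − 1/a_t)] = 2.0837 km/s.
Second burn Δv₂ = |v₂ − v_a| = 1.244 km/s.
Total Δv = Δv₁ + Δv₂ = 3.050 km/s.

Δv = 3.05 km/s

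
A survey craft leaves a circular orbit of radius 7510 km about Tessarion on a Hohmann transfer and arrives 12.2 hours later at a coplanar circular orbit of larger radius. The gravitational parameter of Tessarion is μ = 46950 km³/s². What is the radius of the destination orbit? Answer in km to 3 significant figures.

Transfer time t = 12.2 hours = 43920 s, and t = π√(a_t³/μ).
So a_t = (μ t²/π²)^(1/3) = (46950 × (43920)² / π²)^(1/3) = 20936 km.
Since a_t = (r₁ + r₂)/2, r₂ = 2a_t − r₁ = 2×20936 − 7510 = 34362 km.

r₂ = 34400 km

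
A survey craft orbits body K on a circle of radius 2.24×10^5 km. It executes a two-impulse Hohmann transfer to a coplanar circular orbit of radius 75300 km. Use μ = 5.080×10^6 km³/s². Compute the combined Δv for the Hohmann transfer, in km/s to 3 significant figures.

Semi-major axis of the transfer orbit: a_t = (2.240×10^5 + 75300)/2 = 1.4965×10^5 km.
At r₁ the circular-orbit speed is v₁ = √(μ/r₁) = 4.762 km/s.
On the transfer ellipse at r₁, vis-viva equation gives v_a = √[μ(2/r₁ − 1/a_t)] = 3.378 km/s.
First burn Δv₁ = |v_a − v₁| = 1.384 km/s.
At r₂, v₂ = √(μ/r₂) = 8.2136 km/s.
Transfer-orbit speed at r₂: v_p = √[μ(2/r₂ − 1/a_t)] = 10.049 km/s.
Second burn Δv₂ = |v₂ − v_p| = 1.835 km/s.
Total Δv = Δv₁ + Δv₂ = 3.219 km/s.

Δv = 3.22 km/s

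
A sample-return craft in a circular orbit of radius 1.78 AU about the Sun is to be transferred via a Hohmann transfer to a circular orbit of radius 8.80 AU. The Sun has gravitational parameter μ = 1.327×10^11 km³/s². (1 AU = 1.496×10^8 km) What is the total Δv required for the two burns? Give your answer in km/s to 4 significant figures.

Δv = 10.68 km/s

In km: r₁ = 1.78 × 1.496×10^8 = 2.66288×10^8 km; r₂ = 8.80 × 1.496×10^8 = 1.31648×10^9 km.
Semi-major axis of the transfer orbit: a_t = (2.66288×10^8 + 1.31648×10^9)/2 = 7.91384×10^8 km.
Circular speed at r₁: v₁ = √(μ/r₁) = √(1.327×10^11/2.66288×10^8) = 22.3234 km/s.
On the transfer ellipse at r₁, vis-viva gives v_p = √[μ(2/r₁ − 1/a_t)] = 28.7921 km/s.
First burn Δv₁ = |v_p − v₁| = 6.4687 km/s.
At r₂, v₂ = √(μ/r₂) = 10.04 km/s.
Transfer-orbit speed at r₂: v_a = √[μ(2/r₂ − 1/a_t)] = 5.824 km/s.
Second burn Δv₂ = |v₂ − v_a| = 4.2160 km/s.
Δv = Δv₁ + Δv₂ = 6.4687 + 4.2160 = 10.68 km/s.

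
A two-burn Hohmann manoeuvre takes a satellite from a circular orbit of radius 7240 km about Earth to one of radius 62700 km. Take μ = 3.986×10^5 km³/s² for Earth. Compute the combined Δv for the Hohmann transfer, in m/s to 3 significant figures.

The Hohmann ellipse has a_t = (r₁ + r₂)/2 = 34970 km.
At r₁ the circular-orbit speed is v₁ = √(μ/r₁) = 7.4199 km/s.
On the transfer ellipse at r₁, vis-viva equation gives v_p = √[μ(2/r₁ − 1/a_t)] = 9.9354 km/s.
First burn Δv₁ = |v_p − v₁| = 2.5155 km/s.
At r₂, v₂ = √(μ/r₂) = 2.52136 km/s.
Transfer-orbit speed at r₂: v_a = √[μ(2/r₂ − 1/a_t)] = 1.14725 km/s.
Second burn Δv₂ = |v₂ − v_a| = 1.3741 km/s.
Δv = Δv₁ + Δv₂ = 2.5155 + 1.3741 = 3.890 km/s.

Δv = 3890 m/s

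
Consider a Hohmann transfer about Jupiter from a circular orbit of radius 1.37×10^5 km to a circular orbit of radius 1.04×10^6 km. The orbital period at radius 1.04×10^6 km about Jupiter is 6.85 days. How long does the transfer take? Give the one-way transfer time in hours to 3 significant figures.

t = 35.0 hours

From Kepler's third law T² = 4π²r³/μ at r = 1.04×10^6 km, T = 6.85 days = 6.85 × 86400 s = 5.9184×10^5 s: μ = 4π²r³/T² = 1.26780×10^8 km³/s².
Semi-major axis of the transfer orbit: a_t = (1.370×10^5 + 1.040×10^6)/2 = 5.885×10^5 km.
Transfer time t = π√(a_t³/μ) = π√((5.885×10^5)³ / 1.26780×10^8) = 1.260×10^5 s.
Converting: 1.260×10^5 s ÷ 3600 s/hour = 35.0 hours.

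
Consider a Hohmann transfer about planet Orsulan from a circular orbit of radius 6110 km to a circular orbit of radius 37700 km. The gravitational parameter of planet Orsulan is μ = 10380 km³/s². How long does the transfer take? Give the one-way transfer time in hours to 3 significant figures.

The Hohmann ellipse has a_t = (r₁ + r₂)/2 = 21905 km.
Transfer time t = π√(a_t³/μ) = π√((21905)³ / 10380) = 99970 s.
Converting: 99970 s ÷ 3600 s/hour = 27.8 hours.

t = 27.8 hours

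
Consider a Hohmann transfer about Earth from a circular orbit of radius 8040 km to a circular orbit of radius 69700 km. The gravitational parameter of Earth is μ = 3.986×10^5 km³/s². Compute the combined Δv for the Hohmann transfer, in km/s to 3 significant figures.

Δv = 3.69 km/s

Transfer-ellipse semi-major axis a_t = (r₁ + r₂)/2 = (8040 + 69700)/2 = 38870 km.
At r₁ the circular-orbit speed is v₁ = √(μ/r₁) = 7.0411 km/s.
Transfer-orbit speed at r₁ (vis-viva): v_p = √[μ(2/r₁ − 1/a_t)] = 9.4287 km/s.
First burn Δv₁ = |v_p − v₁| = 2.3876 km/s.
Circular speed at r₂: v₂ = √(μ/r₂) = 2.3914 km/s.
Transfer-orbit speed at r₂: v_a = √[μ(2/r₂ − 1/a_t)] = 1.0876 km/s.
Second burn Δv₂ = |v₂ − v_a| = 1.3038 km/s.
Total Δv = Δv₁ + Δv₂ = 3.691 km/s.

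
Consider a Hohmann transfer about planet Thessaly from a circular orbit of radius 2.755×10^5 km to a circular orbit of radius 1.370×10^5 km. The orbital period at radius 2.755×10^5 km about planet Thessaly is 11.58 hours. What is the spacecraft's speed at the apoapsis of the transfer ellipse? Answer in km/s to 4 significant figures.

v = 33.84 km/s

From Kepler's third law T² = 4π²r³/μ at r = 2.755×10^5 km, T = 11.58 hours = 11.58 × 3600 s = 41688 s: μ = 4π²r³/T² = 4.75010×10^8 km³/s².
The Hohmann ellipse has a_t = (r₁ + r₂)/2 = 2.0625×10^5 km.
The apoapsis of the transfer ellipse is at r = 2.755×10^5 km.
From the vis-viva equation, v = √[μ(2/r − 1/a_t)] = 33.84 km/s.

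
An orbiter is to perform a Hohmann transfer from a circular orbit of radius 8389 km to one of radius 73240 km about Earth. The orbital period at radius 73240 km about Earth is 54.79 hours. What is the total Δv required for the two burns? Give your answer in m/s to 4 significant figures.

From Kepler's third law T² = 4π²r³/μ at r = 73240 km, T = 54.79 hours = 54.79 × 3600 s = 1.97244×10^5 s: μ = 4π²r³/T² = 3.98655×10^5 km³/s².
Semi-major axis of the transfer orbit: a_t = (8389 + 73240)/2 = 40814.5 km.
Circular speed at r₁: v₁ = √(μ/r₁) = √(3.98655×10^5/8389) = 6.8936 km/s.
Transfer-orbit speed at r₁ (vis-viva): v_p = √[μ(2/r₁ − 1/a_t)] = 9.2344 km/s.
First burn Δv₁ = |v_p − v₁| = 2.341 km/s.
At r₂, v₂ = √(μ/r₂) = 2.333 km/s.
Transfer-orbit speed at r₂: v_a = √[μ(2/r₂ − 1/a_t)] = 1.058 km/s.
Second burn Δv₂ = |v₂ − v_a| = 1.275 km/s.
Total Δv = Δv₁ + Δv₂ = 3.616 km/s.

Δv = 3616 m/s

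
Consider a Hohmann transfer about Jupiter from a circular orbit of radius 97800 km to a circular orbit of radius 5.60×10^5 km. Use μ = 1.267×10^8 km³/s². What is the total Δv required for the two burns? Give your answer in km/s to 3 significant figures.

Δv = 17.8 km/s

Transfer-ellipse semi-major axis a_t = (r₁ + r₂)/2 = (97800 + 5.600×10^5)/2 = 3.289×10^5 km.
At r₁ the circular-orbit speed is v₁ = √(μ/r₁) = 35.993 km/s.
Transfer-orbit speed at r₁ (vis-viva): v_p = √[μ(2/r₁ − 1/a_t)] = 46.966 km/s.
First burn Δv₁ = |v_p − v₁| = 10.97 km/s.
At r₂, v₂ = √(μ/r₂) = 15.0416 km/s.
Transfer-orbit speed at r₂: v_a = √[μ(2/r₂ − 1/a_t)] = 8.20223 km/s.
Second burn Δv₂ = |v₂ − v_a| = 6.839 km/s.
Total Δv = Δv₁ + Δv₂ = 17.81 km/s.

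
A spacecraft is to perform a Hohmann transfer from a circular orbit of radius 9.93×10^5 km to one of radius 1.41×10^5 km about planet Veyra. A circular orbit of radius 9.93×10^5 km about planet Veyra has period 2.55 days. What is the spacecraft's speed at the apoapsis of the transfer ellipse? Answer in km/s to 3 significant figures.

From Kepler's third law T² = 4π²r³/μ at r = 9.93×10^5 km, T = 2.55 days = 2.55 × 86400 s = 2.2032×10^5 s: μ = 4π²r³/T² = 7.96342×10^8 km³/s².
The Hohmann ellipse has a_t = (r₁ + r₂)/2 = 5.670×10^5 km.
The apoapsis of the transfer ellipse is at r = 9.930×10^5 km.
Applying v² = μ(2/r − 1/a_t): v = 14.12 km/s.

v = 14.1 km/s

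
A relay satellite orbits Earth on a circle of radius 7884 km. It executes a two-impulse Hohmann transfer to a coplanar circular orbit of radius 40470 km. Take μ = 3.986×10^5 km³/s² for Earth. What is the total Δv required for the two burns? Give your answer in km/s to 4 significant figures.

Δv = 3.435 km/s

Transfer-ellipse semi-major axis a_t = (r₁ + r₂)/2 = (7884 + 40470)/2 = 24177 km.
Circular speed at r₁: v₁ = √(μ/r₁) = √(3.986×10^5/7884) = 7.110 km/s.
Transfer-orbit speed at r₁ (v² = μ(2/r − 1/a)): v_p = √[μ(2/r₁ − 1/a_t)] = 9.199 km/s.
First burn Δv₁ = |v_p − v₁| = 2.089 km/s.
Circular speed at r₂: v₂ = √(μ/r₂) = 3.138 km/s.
Transfer-orbit speed at r₂: v_a = √[μ(2/r₂ − 1/a_t)] = 1.792 km/s.
Second burn Δv₂ = |v₂ − v_a| = 1.346 km/s.
Total Δv = Δv₁ + Δv₂ = 3.435 km/s.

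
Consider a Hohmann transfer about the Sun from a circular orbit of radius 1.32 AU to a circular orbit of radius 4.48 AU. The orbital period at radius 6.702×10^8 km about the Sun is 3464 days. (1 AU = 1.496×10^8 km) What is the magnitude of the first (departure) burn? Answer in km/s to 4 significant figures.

From Kepler's third law T² = 4π²r³/μ at r = 6.702×10^8 km, T = 3464 days = 3464 × 86400 s = 2.992896×10^8 s: μ = 4π²r³/T² = 1.32675×10^11 km³/s².
In km: r₁ = 1.32 × 1.496×10^8 = 1.97472×10^8 km; r₂ = 4.48 × 1.496×10^8 = 6.70208×10^8 km.
The Hohmann ellipse has a_t = (r₁ + r₂)/2 = 4.3384×10^8 km.
Circular speed at r = 1.97472×10^8 km: v_c = √(μ/r) = 25.9204 km/s.
Vis-viva on the transfer ellipse at r = 1.97472×10^8 km gives v_t = √[μ(2/r − 1/a_t)] = 32.2168 km/s.
Δv₁ = |v_t − v_c| = |32.2168 − 25.9204| = 6.296 km/s.

Δv₁ = 6.296 km/s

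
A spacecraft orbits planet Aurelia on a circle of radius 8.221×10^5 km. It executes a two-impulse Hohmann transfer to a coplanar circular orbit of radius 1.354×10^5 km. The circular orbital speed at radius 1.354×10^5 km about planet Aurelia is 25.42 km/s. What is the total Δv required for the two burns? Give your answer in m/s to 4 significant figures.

From the circular-orbit relation v² = μ/r at r = 1.354×10^5 km: μ = v²r = (25.42)² × 1.354×10^5 = 8.74923×10^7 km³/s².
Transfer-ellipse semi-major axis a_t = (r₁ + r₂)/2 = (8.221×10^5 + 1.354×10^5)/2 = 4.7875×10^5 km.
Circular speed at r₁: v₁ = √(μ/r₁) = √(8.74923×10^7/8.221×10^5) = 10.316 km/s.
Transfer-orbit speed at r₁ (vis-viva): v_a = √[μ(2/r₁ − 1/a_t)] = 5.4863 km/s.
First burn Δv₁ = |v_a − v₁| = 4.830 km/s.
At r₂, v₂ = √(μ/r₂) = 25.420 km/s.
Transfer-orbit speed at r₂: v_p = √[μ(2/r₂ − 1/a_t)] = 33.311 km/s.
Second burn Δv₂ = |v₂ − v_p| = 7.891 km/s.
Δv = Δv₁ + Δv₂ = 4.830 + 7.891 = 12.72 km/s.

Δv = 12720 m/s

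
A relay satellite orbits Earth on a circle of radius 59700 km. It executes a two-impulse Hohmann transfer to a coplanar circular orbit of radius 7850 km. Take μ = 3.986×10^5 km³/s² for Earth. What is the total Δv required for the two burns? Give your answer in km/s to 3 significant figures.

Δv = 3.69 km/s

Semi-major axis of the transfer orbit: a_t = (59700 + 7850)/2 = 33775 km.
At r₁ the circular-orbit speed is v₁ = √(μ/r₁) = 2.584 km/s.
On the transfer ellipse at r₁, vis-viva equation gives v_a = √[μ(2/r₁ − 1/a_t)] = 1.246 km/s.
First burn Δv₁ = |v_a − v₁| = 1.338 km/s.
At r₂, v₂ = √(μ/r₂) = 7.126 km/s.
Transfer-orbit speed at r₂: v_p = √[μ(2/r₂ − 1/a_t)] = 9.474 km/s.
Second burn Δv₂ = |v₂ − v_p| = 2.348 km/s.
Total Δv = Δv₁ + Δv₂ = 3.686 km/s.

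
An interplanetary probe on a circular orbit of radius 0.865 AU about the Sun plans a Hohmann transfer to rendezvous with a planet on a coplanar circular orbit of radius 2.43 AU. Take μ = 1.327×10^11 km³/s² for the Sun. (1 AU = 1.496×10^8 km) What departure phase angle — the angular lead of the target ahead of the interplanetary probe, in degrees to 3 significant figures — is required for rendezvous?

φ = 79.5°

In km: r₁ = 0.865 × 1.496×10^8 = 1.29404×10^8 km; r₂ = 2.43 × 1.496×10^8 = 3.63528×10^8 km.
The Hohmann ellipse has a_t = (r₁ + r₂)/2 = 2.46466×10^8 km.
The half-period of the transfer ellipse is t = π√(a_t³/μ) = 3.337×10^7 s.
The target's mean motion on its circular orbit is ω₂ = √(μ/r₂³) = 5.256×10^-8 rad/s.
Angle swept by the target during transfer: ω₂·t = 1.754 rad = 100.5°.
The interplanetary probe traverses 180° on the transfer ellipse, so the target must lead by 180° − 100.5° = 79.5°.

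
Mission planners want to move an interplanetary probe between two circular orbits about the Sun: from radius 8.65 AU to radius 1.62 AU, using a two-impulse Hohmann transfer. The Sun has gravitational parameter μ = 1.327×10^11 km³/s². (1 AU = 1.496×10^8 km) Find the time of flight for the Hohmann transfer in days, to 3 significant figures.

t = 2130 days

In km: r₁ = 8.65 × 1.496×10^8 = 1.29404×10^9 km; r₂ = 1.62 × 1.496×10^8 = 2.42352×10^8 km.
The Hohmann ellipse has a_t = (r₁ + r₂)/2 = 7.68196×10^8 km.
By Kepler's third law the transfer-orbit period is T = 2π√(a_t³/μ), so t = T/2 = 1.8362×10^8 s.
Converting: 1.8362×10^8 s ÷ 86400 s/day = 2130 days.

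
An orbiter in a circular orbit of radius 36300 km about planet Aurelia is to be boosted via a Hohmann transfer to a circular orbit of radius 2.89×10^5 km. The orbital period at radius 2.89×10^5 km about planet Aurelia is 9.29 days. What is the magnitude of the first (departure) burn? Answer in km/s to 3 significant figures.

From Kepler's third law T² = 4π²r³/μ at r = 2.89×10^5 km, T = 9.29 days = 9.29 × 86400 s = 8.02656×10^5 s: μ = 4π²r³/T² = 1.47909×10^6 km³/s².
The Hohmann ellipse has a_t = (r₁ + r₂)/2 = 1.6265×10^5 km.
Circular speed at r = 36300 km: v_c = √(μ/r) = 6.3833 km/s.
Transfer-orbit speed at the same r (vis-viva, a = a_t): v_t = √[μ(2/r − 1/a_t)] = 8.5087 km/s.
Δv₁ = |v_t − v_c| = |8.5087 − 6.3833| = 2.125 km/s.

Δv₁ = 2.13 km/s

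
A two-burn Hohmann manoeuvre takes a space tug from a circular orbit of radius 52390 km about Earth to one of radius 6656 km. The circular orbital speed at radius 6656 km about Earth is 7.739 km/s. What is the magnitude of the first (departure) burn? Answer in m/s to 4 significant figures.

From the circular-orbit relation v² = μ/r at r = 6656 km: μ = v²r = (7.739)² × 6656 = 3.98642×10^5 km³/s².
The Hohmann ellipse has a_t = (r₁ + r₂)/2 = 29523 km.
Circular speed at r = 52390 km: v_c = √(μ/r) = 2.7585 km/s.
Vis-viva on the transfer ellipse at r = 52390 km gives v_t = √[μ(2/r − 1/a_t)] = 1.3098 km/s.
Δv₁ = |v_t − v_c| = |1.3098 − 2.7585| = 1.449 km/s.

Δv₁ = 1449 m/s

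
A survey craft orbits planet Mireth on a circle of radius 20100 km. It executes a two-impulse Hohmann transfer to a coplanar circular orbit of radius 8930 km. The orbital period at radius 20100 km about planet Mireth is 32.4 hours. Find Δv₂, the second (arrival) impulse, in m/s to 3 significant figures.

Δv₂ = 287 m/s

From Kepler's third law T² = 4π²r³/μ at r = 20100 km, T = 32.4 hours = 32.4 × 3600 s = 1.1664×10^5 s: μ = 4π²r³/T² = 23564.2 km³/s².
Semi-major axis of the transfer orbit: a_t = (20100 + 8930)/2 = 14515 km.
On the circular orbit at r = 8930 km, v_c = √(μ/r) = 1.62443 km/s.
Vis-viva on the transfer ellipse at r = 8930 km gives v_t = √[μ(2/r − 1/a_t)] = 1.91157 km/s.
Δv₂ = |v_t − v_c| = |1.91157 − 1.62443| = 0.2871 km/s.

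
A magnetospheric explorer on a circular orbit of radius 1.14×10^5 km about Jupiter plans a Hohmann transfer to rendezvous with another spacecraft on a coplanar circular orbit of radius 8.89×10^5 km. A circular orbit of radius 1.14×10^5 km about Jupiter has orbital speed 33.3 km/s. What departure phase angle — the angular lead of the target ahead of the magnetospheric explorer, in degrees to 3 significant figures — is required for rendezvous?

From the circular-orbit relation v² = μ/r at r = 1.14×10^5 km: μ = v²r = (33.3)² × 1.14×10^5 = 1.26413×10^8 km³/s².
Semi-major axis of the transfer orbit: a_t = (1.140×10^5 + 8.890×10^5)/2 = 5.015×10^5 km.
Transfer time t = π√(a_t³/μ) = 99234 s.
Target angular speed ω₂ = √(μ/r₂³) = 1.3414×10^-5 rad/s.
Angle swept by the target during transfer: ω₂·t = 1.3311 rad = 76.27°.
The magnetospheric explorer traverses 180° on the transfer ellipse, so the target must lead by 180° − 76.27° = 104°.

φ = 104°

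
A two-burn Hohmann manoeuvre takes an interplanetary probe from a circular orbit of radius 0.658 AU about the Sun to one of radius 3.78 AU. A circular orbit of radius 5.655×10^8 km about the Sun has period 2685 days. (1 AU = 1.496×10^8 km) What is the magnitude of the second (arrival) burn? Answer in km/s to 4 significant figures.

Δv₂ = 6.976 km/s

From Kepler's third law T² = 4π²r³/μ at r = 5.655×10^8 km, T = 2685 days = 2685 × 86400 s = 2.31984×10^8 s: μ = 4π²r³/T² = 1.32660×10^11 km³/s².
In km: r₁ = 0.658 × 1.496×10^8 = 9.84368×10^7 km; r₂ = 3.78 × 1.496×10^8 = 5.65488×10^8 km.
Semi-major axis of the transfer orbit: a_t = (9.84368×10^7 + 5.65488×10^8)/2 = 3.319624×10^8 km.
Circular speed at r = 5.65488×10^8 km: v_c = √(μ/r) = 15.3165 km/s.
Vis-viva on the transfer ellipse at r = 5.65488×10^8 km gives v_t = √[μ(2/r − 1/a_t)] = 8.34052 km/s.
Δv₂ = |v_t − v_c| = |8.34052 − 15.3165| = 6.976 km/s.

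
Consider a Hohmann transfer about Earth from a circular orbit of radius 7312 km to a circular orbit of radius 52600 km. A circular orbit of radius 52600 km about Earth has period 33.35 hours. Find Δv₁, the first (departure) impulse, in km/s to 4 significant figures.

Δv₁ = 2.400 km/s

From Kepler's third law T² = 4π²r³/μ at r = 52600 km, T = 33.35 hours = 33.35 × 3600 s = 1.2006×10^5 s: μ = 4π²r³/T² = 3.98584×10^5 km³/s².
Transfer-ellipse semi-major axis a_t = (r₁ + r₂)/2 = (7312 + 52600)/2 = 29956 km.
On the circular orbit at r = 7312 km, v_c = √(μ/r) = 7.383 km/s.
Transfer-orbit speed at the same r (vis-viva, a = a_t): v_t = √[μ(2/r − 1/a_t)] = 9.783 km/s.
Δv₁ = |v_t − v_c| = |9.783 − 7.383| = 2.400 km/s.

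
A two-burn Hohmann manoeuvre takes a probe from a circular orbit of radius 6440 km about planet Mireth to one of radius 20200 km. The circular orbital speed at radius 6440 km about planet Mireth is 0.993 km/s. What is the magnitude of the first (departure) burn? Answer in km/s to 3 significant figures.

From the circular-orbit relation v² = μ/r at r = 6440 km: μ = v²r = (0.993)² × 6440 = 6350.16 km³/s².
The Hohmann ellipse has a_t = (r₁ + r₂)/2 = 13320 km.
Circular speed at r = 6440 km: v_c = √(μ/r) = 0.99300 km/s.
Vis-viva on the transfer ellipse at r = 6440 km gives v_t = √[μ(2/r − 1/a_t)] = 1.2228 km/s.
Δv₁ = |v_t − v_c| = |1.2228 − 0.99300| = 0.2298 km/s.

Δv₁ = 0.230 km/s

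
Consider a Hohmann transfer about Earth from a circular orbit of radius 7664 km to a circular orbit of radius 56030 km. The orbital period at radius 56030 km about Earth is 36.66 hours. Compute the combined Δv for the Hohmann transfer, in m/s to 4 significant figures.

From Kepler's third law T² = 4π²r³/μ at r = 56030 km, T = 36.66 hours = 36.66 × 3600 s = 1.31976×10^5 s: μ = 4π²r³/T² = 3.98687×10^5 km³/s².
Transfer-ellipse semi-major axis a_t = (r₁ + r₂)/2 = (7664 + 56030)/2 = 31847 km.
At r₁ the circular-orbit speed is v₁ = √(μ/r₁) = 7.213 km/s.
On the transfer ellipse at r₁, vis-viva gives v_p = √[μ(2/r₁ − 1/a_t)] = 9.567 km/s.
First burn Δv₁ = |v_p − v₁| = 2.354 km/s.
At r₂, v₂ = √(μ/r₂) = 2.668 km/s.
Transfer-orbit speed at r₂: v_a = √[μ(2/r₂ − 1/a_t)] = 1.309 km/s.
Second burn Δv₂ = |v₂ − v_a| = 1.359 km/s.
Total Δv = Δv₁ + Δv₂ = 3.713 km/s.

Δv = 3713 m/s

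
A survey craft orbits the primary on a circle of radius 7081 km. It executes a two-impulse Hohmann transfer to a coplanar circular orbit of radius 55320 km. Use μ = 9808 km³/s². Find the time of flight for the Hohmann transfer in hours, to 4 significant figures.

t = 48.56 hours

Semi-major axis of the transfer orbit: a_t = (7081 + 55320)/2 = 31200.5 km.
Half the transfer-orbit period gives t = π√(a_t³/μ) = 1.748×10^5 s.
Converting: 1.748×10^5 s ÷ 3600 s/hour = 48.56 hours.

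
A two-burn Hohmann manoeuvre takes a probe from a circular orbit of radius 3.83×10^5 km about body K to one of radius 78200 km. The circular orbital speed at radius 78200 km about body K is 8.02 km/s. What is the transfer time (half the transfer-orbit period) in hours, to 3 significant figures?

From the circular-orbit relation v² = μ/r at r = 78200 km: μ = v²r = (8.02)² × 78200 = 5.02986×10^6 km³/s².
Transfer-ellipse semi-major axis a_t = (r₁ + r₂)/2 = (3.830×10^5 + 78200)/2 = 2.306×10^5 km.
Transfer time t = π√(a_t³/μ) = π√((2.306×10^5)³ / 5.02986×10^6) = 1.551×10^5 s.
Converting: 1.551×10^5 s ÷ 3600 s/hour = 43.1 hours.

t = 43.1 hours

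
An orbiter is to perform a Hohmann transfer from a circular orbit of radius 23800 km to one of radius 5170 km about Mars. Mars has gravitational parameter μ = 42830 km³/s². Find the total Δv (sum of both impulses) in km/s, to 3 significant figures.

Δv = 1.35 km/s

The Hohmann ellipse has a_t = (r₁ + r₂)/2 = 14485 km.
Circular speed at r₁: v₁ = √(μ/r₁) = √(42830/23800) = 1.34148 km/s.
Transfer-orbit speed at r₁ (vis-viva equation): v_a = √[μ(2/r₁ − 1/a_t)] = 0.801441 km/s.
First burn Δv₁ = |v_a − v₁| = 0.5400 km/s.
At r₂, v₂ = √(μ/r₂) = 2.87825 km/s.
Transfer-orbit speed at r₂: v_p = √[μ(2/r₂ − 1/a_t)] = 3.68942 km/s.
Second burn Δv₂ = |v₂ − v_p| = 0.8112 km/s.
Total Δv = Δv₁ + Δv₂ = 1.351 km/s.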